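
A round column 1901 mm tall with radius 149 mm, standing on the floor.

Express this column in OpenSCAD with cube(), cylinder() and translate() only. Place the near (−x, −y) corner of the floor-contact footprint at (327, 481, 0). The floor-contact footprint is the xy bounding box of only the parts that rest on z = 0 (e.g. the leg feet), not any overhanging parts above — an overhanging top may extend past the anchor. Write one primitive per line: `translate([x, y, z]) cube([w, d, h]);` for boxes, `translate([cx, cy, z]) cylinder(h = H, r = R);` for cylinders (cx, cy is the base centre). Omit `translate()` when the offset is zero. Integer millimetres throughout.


translate([476, 630, 0]) cylinder(h = 1901, r = 149);


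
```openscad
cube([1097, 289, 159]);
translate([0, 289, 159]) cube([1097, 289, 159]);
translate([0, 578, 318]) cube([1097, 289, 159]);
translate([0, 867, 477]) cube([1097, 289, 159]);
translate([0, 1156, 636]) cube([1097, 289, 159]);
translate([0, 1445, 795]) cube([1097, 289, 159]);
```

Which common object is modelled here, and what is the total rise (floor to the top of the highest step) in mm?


A staircase. The total rise is 954 mm.

6 identical blocks, each offset up and back from the previous — a staircase. Each step is 159 mm tall and there are 6 of them, so the total rise is 6 × 159 = 954 mm.


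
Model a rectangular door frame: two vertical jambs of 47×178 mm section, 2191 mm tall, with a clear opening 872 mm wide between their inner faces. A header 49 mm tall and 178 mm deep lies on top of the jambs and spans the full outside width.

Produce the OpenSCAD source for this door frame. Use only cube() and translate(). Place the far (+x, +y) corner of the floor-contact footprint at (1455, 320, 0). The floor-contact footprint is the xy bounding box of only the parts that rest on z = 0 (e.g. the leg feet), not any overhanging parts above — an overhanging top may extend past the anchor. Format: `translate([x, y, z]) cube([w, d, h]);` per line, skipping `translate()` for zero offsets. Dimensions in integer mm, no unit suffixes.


translate([489, 142, 0]) cube([47, 178, 2191]);
translate([1408, 142, 0]) cube([47, 178, 2191]);
translate([489, 142, 2191]) cube([966, 178, 49]);


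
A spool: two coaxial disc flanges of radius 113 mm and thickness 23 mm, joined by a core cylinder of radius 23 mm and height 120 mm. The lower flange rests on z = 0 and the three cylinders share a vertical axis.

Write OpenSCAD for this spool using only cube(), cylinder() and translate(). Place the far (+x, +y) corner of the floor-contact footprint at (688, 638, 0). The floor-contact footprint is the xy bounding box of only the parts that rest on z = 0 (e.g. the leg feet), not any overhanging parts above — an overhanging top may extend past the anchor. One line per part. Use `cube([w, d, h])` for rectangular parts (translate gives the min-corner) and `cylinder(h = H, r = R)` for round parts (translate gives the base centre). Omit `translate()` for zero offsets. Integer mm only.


translate([575, 525, 0]) cylinder(h = 23, r = 113);
translate([575, 525, 23]) cylinder(h = 120, r = 23);
translate([575, 525, 143]) cylinder(h = 23, r = 113);


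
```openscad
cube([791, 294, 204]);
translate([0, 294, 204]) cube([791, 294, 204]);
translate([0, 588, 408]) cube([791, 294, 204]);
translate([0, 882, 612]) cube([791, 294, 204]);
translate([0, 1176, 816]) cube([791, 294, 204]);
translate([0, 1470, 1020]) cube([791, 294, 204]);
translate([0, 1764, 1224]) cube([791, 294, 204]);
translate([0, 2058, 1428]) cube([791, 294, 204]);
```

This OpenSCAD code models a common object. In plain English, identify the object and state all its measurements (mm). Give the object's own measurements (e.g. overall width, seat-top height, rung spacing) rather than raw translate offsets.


A straight staircase of 8 solid steps. Each step is 791 mm wide (x), 294 mm deep (y, the going) and 204 mm tall (the rise). The first step rests on the floor; each subsequent step sits one going further in +y and one rise higher in +z, directly behind and above the previous step with no overlap.


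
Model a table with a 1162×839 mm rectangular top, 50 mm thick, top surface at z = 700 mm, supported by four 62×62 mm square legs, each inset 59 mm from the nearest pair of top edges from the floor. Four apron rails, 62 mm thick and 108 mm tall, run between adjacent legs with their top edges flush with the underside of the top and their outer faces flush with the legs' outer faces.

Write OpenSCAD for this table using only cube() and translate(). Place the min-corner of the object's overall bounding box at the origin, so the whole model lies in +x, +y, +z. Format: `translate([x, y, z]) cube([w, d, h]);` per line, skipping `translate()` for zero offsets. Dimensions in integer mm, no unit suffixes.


// leg_h = 700 - 50 = 650
// apron z = 650 - 108 = 542
translate([0, 0, 650]) cube([1162, 839, 50]);
translate([59, 59, 0]) cube([62, 62, 650]);
translate([1041, 59, 0]) cube([62, 62, 650]);
translate([59, 718, 0]) cube([62, 62, 650]);
translate([1041, 718, 0]) cube([62, 62, 650]);
translate([121, 59, 542]) cube([920, 62, 108]);
translate([121, 718, 542]) cube([920, 62, 108]);
translate([59, 121, 542]) cube([62, 597, 108]);
translate([1041, 121, 542]) cube([62, 597, 108]);


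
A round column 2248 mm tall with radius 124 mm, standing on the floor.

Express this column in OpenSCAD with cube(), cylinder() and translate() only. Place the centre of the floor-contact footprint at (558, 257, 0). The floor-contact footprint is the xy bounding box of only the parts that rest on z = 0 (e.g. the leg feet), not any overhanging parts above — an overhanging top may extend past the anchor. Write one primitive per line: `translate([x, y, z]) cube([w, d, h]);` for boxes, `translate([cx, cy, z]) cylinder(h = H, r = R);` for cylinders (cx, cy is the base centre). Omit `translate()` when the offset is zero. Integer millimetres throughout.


translate([558, 257, 0]) cylinder(h = 2248, r = 124);


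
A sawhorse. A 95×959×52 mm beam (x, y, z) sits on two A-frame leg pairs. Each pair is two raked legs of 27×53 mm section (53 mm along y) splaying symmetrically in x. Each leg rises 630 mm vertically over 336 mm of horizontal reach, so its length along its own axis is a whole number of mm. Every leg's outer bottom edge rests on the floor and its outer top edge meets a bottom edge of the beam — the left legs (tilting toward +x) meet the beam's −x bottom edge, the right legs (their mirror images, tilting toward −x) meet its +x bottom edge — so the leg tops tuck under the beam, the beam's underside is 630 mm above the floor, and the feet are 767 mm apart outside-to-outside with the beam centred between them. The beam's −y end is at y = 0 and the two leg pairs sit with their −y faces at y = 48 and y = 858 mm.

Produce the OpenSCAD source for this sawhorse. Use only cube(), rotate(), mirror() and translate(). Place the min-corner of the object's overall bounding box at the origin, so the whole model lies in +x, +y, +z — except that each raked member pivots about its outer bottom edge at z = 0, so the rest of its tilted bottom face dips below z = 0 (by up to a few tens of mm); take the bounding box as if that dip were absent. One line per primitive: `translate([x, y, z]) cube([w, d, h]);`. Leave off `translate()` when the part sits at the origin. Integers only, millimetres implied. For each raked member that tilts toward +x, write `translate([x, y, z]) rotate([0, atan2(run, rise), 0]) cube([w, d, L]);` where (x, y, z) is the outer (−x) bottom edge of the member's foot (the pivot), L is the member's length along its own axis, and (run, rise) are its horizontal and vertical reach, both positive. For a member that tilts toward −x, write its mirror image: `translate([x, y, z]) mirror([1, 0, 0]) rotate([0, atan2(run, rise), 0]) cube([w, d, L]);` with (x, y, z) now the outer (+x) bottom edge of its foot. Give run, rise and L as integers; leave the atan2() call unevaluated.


translate([336, 0, 630]) cube([95, 959, 52]);
translate([0, 48, 0]) rotate([0, atan2(336, 630), 0]) cube([27, 53, 714]);
translate([767, 48, 0]) mirror([1, 0, 0]) rotate([0, atan2(336, 630), 0]) cube([27, 53, 714]);
translate([0, 858, 0]) rotate([0, atan2(336, 630), 0]) cube([27, 53, 714]);
translate([767, 858, 0]) mirror([1, 0, 0]) rotate([0, atan2(336, 630), 0]) cube([27, 53, 714]);


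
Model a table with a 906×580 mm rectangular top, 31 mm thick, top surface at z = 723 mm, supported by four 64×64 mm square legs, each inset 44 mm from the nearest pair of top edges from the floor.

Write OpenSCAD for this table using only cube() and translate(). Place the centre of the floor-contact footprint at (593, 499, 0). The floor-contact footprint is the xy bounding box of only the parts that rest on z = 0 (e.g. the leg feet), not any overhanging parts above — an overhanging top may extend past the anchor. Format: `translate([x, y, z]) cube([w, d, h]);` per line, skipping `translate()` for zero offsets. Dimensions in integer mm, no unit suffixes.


translate([140, 209, 692]) cube([906, 580, 31]);
translate([184, 253, 0]) cube([64, 64, 692]);
translate([938, 253, 0]) cube([64, 64, 692]);
translate([184, 681, 0]) cube([64, 64, 692]);
translate([938, 681, 0]) cube([64, 64, 692]);


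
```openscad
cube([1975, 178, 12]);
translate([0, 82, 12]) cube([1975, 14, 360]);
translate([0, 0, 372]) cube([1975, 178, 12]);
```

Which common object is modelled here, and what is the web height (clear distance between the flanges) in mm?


An I-beam. The web height is 360 mm.

Two wide flanges with a thin centred web — an I-beam. Overall 384 mm minus two 12 mm flanges gives a web of 384 − 2·12 = 360 mm.


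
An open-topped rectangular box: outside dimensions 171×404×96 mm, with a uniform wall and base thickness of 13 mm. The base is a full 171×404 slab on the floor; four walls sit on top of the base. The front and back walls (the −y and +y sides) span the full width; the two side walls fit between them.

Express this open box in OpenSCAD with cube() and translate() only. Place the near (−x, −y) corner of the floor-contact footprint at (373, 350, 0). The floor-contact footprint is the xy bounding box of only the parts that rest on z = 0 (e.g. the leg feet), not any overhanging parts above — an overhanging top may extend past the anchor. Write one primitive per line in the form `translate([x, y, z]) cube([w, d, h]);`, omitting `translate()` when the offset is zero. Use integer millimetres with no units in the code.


translate([373, 350, 0]) cube([171, 404, 13]);
translate([373, 350, 13]) cube([171, 13, 83]);
translate([373, 741, 13]) cube([171, 13, 83]);
translate([373, 363, 13]) cube([13, 378, 83]);
translate([531, 363, 13]) cube([13, 378, 83]);


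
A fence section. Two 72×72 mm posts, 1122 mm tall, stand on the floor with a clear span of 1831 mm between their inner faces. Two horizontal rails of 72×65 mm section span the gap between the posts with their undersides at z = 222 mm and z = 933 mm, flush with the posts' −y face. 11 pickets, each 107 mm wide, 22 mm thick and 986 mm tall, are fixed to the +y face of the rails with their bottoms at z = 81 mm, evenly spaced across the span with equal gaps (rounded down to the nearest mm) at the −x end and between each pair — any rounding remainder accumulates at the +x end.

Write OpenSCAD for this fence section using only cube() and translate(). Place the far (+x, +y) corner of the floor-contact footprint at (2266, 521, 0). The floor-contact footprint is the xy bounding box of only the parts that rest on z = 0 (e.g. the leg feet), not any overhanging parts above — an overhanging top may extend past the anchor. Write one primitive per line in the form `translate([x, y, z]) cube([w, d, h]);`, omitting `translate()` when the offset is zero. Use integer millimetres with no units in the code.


translate([291, 449, 0]) cube([72, 72, 1122]);
translate([2194, 449, 0]) cube([72, 72, 1122]);
translate([363, 449, 222]) cube([1831, 72, 65]);
translate([363, 449, 933]) cube([1831, 72, 65]);
translate([417, 521, 81]) cube([107, 22, 986]);
translate([578, 521, 81]) cube([107, 22, 986]);
translate([739, 521, 81]) cube([107, 22, 986]);
translate([900, 521, 81]) cube([107, 22, 986]);
translate([1061, 521, 81]) cube([107, 22, 986]);
translate([1222, 521, 81]) cube([107, 22, 986]);
translate([1383, 521, 81]) cube([107, 22, 986]);
translate([1544, 521, 81]) cube([107, 22, 986]);
translate([1705, 521, 81]) cube([107, 22, 986]);
translate([1866, 521, 81]) cube([107, 22, 986]);
translate([2027, 521, 81]) cube([107, 22, 986]);


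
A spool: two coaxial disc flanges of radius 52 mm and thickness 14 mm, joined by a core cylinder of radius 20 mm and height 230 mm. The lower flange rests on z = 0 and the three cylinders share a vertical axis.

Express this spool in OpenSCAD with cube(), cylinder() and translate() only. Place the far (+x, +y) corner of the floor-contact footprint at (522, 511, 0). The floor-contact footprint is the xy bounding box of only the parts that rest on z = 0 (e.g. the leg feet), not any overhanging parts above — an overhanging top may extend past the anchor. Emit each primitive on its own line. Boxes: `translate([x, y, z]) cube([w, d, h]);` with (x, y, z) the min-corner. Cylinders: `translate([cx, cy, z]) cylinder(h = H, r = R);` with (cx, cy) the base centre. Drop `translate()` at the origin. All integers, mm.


translate([470, 459, 0]) cylinder(h = 14, r = 52);
translate([470, 459, 14]) cylinder(h = 230, r = 20);
translate([470, 459, 244]) cylinder(h = 14, r = 52);


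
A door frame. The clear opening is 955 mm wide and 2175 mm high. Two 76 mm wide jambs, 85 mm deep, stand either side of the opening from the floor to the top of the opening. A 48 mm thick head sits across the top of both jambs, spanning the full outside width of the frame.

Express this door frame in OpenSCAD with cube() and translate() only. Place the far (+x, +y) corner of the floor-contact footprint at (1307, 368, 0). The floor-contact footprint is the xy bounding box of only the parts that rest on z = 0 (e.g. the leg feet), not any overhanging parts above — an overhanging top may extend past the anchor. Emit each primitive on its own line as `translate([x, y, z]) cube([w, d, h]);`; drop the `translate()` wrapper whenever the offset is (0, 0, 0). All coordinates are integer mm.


translate([200, 283, 0]) cube([76, 85, 2175]);
translate([1231, 283, 0]) cube([76, 85, 2175]);
translate([200, 283, 2175]) cube([1107, 85, 48]);


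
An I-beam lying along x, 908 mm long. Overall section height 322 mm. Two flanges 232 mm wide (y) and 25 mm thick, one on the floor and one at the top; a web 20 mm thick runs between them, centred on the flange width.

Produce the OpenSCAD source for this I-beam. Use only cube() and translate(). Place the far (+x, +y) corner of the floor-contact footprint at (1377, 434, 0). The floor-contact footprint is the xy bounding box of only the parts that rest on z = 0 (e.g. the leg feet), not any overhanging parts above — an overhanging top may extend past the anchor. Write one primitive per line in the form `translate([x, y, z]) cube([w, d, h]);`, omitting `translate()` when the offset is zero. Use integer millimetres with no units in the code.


translate([469, 202, 0]) cube([908, 232, 25]);
translate([469, 308, 25]) cube([908, 20, 272]);
translate([469, 202, 297]) cube([908, 232, 25]);


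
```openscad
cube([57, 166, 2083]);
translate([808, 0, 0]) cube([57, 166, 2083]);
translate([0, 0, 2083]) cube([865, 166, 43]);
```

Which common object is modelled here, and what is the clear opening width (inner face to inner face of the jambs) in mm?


A door frame. The clear opening width is 751 mm.

Two 2083 mm tall posts with a header on top — a door frame. The left jamb is 57 mm wide at x = 0; the right jamb starts at x = 808. The clear opening is 808 − 57 = 751 mm.


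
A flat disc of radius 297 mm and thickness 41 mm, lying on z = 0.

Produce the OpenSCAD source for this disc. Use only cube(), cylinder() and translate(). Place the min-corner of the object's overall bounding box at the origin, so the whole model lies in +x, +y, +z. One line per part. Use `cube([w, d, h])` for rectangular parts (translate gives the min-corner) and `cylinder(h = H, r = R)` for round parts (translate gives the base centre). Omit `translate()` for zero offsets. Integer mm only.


translate([297, 297, 0]) cylinder(h = 41, r = 297);


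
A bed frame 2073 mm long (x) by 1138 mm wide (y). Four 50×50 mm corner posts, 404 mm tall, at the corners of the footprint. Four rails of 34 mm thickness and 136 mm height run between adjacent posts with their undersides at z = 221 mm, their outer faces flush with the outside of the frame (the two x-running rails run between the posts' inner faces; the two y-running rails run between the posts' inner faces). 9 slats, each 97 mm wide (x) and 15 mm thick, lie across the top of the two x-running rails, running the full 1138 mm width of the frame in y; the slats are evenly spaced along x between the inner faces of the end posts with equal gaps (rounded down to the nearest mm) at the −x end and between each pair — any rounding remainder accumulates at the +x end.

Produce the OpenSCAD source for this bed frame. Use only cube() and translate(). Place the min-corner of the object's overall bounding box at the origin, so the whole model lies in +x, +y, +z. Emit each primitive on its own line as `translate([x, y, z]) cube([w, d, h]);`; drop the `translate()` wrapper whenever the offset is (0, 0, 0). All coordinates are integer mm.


cube([50, 50, 404]);
translate([0, 1088, 0]) cube([50, 50, 404]);
translate([2023, 0, 0]) cube([50, 50, 404]);
translate([2023, 1088, 0]) cube([50, 50, 404]);
translate([50, 0, 221]) cube([1973, 34, 136]);
translate([50, 1104, 221]) cube([1973, 34, 136]);
translate([0, 50, 221]) cube([34, 1038, 136]);
translate([2039, 50, 221]) cube([34, 1038, 136]);
translate([160, 0, 357]) cube([97, 1138, 15]);
translate([367, 0, 357]) cube([97, 1138, 15]);
translate([574, 0, 357]) cube([97, 1138, 15]);
translate([781, 0, 357]) cube([97, 1138, 15]);
translate([988, 0, 357]) cube([97, 1138, 15]);
translate([1195, 0, 357]) cube([97, 1138, 15]);
translate([1402, 0, 357]) cube([97, 1138, 15]);
translate([1609, 0, 357]) cube([97, 1138, 15]);
translate([1816, 0, 357]) cube([97, 1138, 15]);


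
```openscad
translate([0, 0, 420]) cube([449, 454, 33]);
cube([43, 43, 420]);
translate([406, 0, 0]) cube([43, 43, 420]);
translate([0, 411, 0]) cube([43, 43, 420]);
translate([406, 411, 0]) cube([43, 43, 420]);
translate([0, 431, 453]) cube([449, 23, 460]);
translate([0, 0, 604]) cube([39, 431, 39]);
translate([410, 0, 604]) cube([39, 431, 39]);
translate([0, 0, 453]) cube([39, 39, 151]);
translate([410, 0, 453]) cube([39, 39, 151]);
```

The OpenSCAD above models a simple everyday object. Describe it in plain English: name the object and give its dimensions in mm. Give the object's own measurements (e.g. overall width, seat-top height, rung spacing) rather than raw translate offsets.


A chair. The seat is a 449×454×33 mm slab with its top at z = 453 mm, on four 43×43 mm corner legs (flush with the seat edges, standing on z = 0). A flat backrest 23 mm thick, 460 mm tall, spans the full seat width and rises from the seat top along its +y edge, rear face flush with the rear of the seat. Two armrests of 39×39 mm section run along each side from the seat's front edge to the front of the backrest, top faces 190 mm above the seat top and outer faces flush with the seat's x-edges; a 39×39 mm post under the front of each armrest stands on the seat at the front corner.


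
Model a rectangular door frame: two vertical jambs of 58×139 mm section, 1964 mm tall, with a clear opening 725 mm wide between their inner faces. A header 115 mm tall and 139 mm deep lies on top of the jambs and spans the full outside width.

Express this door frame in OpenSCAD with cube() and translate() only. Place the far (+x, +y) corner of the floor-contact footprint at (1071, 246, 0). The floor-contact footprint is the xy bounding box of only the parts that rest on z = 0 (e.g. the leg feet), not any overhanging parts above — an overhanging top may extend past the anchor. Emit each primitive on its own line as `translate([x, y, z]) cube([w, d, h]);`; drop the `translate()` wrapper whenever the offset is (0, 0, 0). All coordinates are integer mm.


translate([230, 107, 0]) cube([58, 139, 1964]);
translate([1013, 107, 0]) cube([58, 139, 1964]);
translate([230, 107, 1964]) cube([841, 139, 115]);


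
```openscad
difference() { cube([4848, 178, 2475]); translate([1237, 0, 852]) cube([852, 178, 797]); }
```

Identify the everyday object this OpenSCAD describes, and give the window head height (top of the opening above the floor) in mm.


A wall with a window opening. The window head height is 1649 mm.

A wall with a rectangular opening subtracted — a window. Sill at z = 852, opening 797 mm tall, so the head is at 852 + 797 = 1649 mm.


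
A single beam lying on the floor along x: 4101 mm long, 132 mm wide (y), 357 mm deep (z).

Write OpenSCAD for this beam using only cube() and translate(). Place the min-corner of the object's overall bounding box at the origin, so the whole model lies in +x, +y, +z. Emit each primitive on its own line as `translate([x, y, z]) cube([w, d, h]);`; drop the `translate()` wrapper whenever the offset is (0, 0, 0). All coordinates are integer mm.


cube([4101, 132, 357]);


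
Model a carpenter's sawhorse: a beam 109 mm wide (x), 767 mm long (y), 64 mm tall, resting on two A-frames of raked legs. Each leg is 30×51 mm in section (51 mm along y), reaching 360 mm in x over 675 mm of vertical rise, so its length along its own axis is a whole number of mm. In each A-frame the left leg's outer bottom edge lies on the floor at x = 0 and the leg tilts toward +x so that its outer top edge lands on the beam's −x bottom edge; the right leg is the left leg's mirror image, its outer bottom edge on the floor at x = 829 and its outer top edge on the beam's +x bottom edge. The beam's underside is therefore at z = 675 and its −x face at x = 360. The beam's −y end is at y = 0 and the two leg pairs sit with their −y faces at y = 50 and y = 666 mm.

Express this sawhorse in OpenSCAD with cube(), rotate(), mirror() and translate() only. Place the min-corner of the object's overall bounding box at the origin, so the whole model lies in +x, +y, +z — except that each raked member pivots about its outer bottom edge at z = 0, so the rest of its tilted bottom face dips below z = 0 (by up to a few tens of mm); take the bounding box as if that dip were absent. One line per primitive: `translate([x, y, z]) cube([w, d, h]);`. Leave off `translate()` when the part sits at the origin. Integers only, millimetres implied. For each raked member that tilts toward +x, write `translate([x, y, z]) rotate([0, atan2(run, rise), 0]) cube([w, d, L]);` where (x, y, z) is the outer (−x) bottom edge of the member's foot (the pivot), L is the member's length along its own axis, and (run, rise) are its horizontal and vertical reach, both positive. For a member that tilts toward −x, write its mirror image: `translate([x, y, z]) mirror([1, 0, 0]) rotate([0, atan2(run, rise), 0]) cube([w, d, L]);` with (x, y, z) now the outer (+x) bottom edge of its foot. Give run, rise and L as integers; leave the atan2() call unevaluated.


// leg length = √(360² + 675²) = 765
// right-leg outer foot x = 2·360 + 109 = 829
// beam min-corner = (360, 0, 675)
translate([360, 0, 675]) cube([109, 767, 64]);
translate([0, 50, 0]) rotate([0, atan2(360, 675), 0]) cube([30, 51, 765]);
translate([829, 50, 0]) mirror([1, 0, 0]) rotate([0, atan2(360, 675), 0]) cube([30, 51, 765]);
translate([0, 666, 0]) rotate([0, atan2(360, 675), 0]) cube([30, 51, 765]);
translate([829, 666, 0]) mirror([1, 0, 0]) rotate([0, atan2(360, 675), 0]) cube([30, 51, 765]);


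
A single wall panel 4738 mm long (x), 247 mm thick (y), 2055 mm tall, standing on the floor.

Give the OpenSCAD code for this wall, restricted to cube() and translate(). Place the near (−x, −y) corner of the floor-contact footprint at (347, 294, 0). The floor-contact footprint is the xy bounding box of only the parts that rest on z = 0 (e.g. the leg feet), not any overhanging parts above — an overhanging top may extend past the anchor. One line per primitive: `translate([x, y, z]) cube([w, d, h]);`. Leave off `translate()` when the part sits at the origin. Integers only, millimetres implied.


translate([347, 294, 0]) cube([4738, 247, 2055]);


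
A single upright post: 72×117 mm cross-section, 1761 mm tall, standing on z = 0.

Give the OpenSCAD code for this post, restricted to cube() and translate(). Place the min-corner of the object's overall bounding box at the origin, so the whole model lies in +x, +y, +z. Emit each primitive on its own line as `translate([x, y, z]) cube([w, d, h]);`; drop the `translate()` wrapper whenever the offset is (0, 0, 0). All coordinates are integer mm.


cube([72, 117, 1761]);


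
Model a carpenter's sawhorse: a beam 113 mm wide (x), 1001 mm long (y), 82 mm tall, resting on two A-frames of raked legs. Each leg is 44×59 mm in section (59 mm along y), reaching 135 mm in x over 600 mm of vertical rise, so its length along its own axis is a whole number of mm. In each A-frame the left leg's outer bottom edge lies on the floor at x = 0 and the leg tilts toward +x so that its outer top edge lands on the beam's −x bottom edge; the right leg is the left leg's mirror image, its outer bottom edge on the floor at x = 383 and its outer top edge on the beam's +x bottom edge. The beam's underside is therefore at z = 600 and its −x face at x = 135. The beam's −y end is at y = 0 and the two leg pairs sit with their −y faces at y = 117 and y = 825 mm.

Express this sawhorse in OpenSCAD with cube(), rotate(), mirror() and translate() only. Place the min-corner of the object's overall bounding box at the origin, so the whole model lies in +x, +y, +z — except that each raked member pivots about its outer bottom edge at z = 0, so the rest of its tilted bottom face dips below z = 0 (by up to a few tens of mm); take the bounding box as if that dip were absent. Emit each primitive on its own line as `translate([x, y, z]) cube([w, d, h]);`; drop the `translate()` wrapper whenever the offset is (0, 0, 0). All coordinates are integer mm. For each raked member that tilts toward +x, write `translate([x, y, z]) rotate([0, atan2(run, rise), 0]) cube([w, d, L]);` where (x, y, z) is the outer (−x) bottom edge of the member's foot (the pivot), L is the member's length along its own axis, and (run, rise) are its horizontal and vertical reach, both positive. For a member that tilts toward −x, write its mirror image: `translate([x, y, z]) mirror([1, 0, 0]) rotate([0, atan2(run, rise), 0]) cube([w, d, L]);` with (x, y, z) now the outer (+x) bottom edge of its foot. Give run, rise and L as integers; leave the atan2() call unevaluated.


translate([135, 0, 600]) cube([113, 1001, 82]);
translate([0, 117, 0]) rotate([0, atan2(135, 600), 0]) cube([44, 59, 615]);
translate([383, 117, 0]) mirror([1, 0, 0]) rotate([0, atan2(135, 600), 0]) cube([44, 59, 615]);
translate([0, 825, 0]) rotate([0, atan2(135, 600), 0]) cube([44, 59, 615]);
translate([383, 825, 0]) mirror([1, 0, 0]) rotate([0, atan2(135, 600), 0]) cube([44, 59, 615]);


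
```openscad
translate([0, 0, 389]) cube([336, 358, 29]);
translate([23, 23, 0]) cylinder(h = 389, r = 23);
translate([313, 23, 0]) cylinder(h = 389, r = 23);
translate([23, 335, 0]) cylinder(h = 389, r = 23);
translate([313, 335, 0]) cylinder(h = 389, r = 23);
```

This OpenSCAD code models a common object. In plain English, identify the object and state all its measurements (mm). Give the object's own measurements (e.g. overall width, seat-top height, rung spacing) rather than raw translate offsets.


A four-legged stool. The seat is a 336×358×29 mm slab whose top surface is at z = 418 mm; four round legs, each 46 mm in diameter, run from the floor (z = 0) to the underside of the seat, each leg's axis is inset half a diameter from the nearest pair of seat edges (so the leg's bounding box is flush with the corner).


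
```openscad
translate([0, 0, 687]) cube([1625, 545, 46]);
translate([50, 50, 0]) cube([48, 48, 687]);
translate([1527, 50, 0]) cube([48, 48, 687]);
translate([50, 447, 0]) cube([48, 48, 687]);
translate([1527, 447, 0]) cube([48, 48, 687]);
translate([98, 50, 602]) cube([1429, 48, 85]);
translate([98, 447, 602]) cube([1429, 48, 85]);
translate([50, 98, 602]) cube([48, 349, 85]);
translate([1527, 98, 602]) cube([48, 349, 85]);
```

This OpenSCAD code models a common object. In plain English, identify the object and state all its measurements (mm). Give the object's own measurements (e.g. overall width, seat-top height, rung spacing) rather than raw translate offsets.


A rectangular dining table. The top is 1625×545×46 mm with its upper surface at z = 733 mm. It stands on four 48×48 mm square legs, each inset 50 mm from the nearest pair of top edges, running from the floor to the underside of the top. Four apron rails, 48 mm thick and 85 mm tall, run between adjacent legs with their top edges flush with the underside of the top and their outer faces flush with the legs' outer faces.


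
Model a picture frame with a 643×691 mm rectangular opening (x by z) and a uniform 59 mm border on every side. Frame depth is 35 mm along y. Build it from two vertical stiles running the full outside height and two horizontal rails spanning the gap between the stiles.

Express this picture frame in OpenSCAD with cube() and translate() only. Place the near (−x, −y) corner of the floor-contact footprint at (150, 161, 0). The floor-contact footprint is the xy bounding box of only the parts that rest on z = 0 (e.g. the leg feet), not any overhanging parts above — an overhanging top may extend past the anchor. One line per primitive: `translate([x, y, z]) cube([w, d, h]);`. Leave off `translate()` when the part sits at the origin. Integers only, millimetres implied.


translate([150, 161, 0]) cube([59, 35, 809]);
translate([852, 161, 0]) cube([59, 35, 809]);
translate([209, 161, 0]) cube([643, 35, 59]);
translate([209, 161, 750]) cube([643, 35, 59]);


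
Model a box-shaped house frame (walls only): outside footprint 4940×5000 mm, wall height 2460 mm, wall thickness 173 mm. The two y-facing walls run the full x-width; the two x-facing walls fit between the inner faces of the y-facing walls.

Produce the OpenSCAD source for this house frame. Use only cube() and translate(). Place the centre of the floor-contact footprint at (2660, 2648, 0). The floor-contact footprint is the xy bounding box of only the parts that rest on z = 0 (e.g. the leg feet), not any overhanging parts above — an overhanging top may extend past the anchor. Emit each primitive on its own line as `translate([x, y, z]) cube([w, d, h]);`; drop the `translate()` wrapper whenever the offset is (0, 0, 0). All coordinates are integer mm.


translate([190, 148, 0]) cube([4940, 173, 2460]);
translate([190, 4975, 0]) cube([4940, 173, 2460]);
translate([190, 321, 0]) cube([173, 4654, 2460]);
translate([4957, 321, 0]) cube([173, 4654, 2460]);


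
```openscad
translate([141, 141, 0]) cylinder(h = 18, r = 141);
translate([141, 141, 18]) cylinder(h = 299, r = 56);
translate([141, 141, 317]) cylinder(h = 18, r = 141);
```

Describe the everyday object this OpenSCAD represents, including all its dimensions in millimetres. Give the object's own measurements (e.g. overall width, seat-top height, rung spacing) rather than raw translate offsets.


A spool: two coaxial disc flanges of radius 141 mm and thickness 18 mm, joined by a core cylinder of radius 56 mm and height 299 mm. The lower flange rests on z = 0 and the three cylinders share a vertical axis.


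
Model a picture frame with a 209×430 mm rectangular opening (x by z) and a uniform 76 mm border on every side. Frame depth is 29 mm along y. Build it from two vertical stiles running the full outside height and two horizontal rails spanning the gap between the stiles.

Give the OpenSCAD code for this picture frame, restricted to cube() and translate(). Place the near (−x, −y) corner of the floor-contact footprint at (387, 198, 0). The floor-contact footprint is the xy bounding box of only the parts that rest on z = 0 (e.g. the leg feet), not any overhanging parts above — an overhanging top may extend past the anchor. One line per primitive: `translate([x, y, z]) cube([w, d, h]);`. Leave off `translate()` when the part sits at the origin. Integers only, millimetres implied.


translate([387, 198, 0]) cube([76, 29, 582]);
translate([672, 198, 0]) cube([76, 29, 582]);
translate([463, 198, 0]) cube([209, 29, 76]);
translate([463, 198, 506]) cube([209, 29, 76]);


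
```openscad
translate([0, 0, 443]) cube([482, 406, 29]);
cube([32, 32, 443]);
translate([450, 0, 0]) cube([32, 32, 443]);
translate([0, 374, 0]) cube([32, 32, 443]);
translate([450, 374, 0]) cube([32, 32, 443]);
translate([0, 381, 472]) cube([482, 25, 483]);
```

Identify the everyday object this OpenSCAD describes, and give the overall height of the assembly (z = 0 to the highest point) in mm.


A chair. The overall height is 955 mm.

A slab on four corner posts with a tall panel at the back — a chair. The seat slab sits at z = 443 with thickness 29, and the 483 mm backrest starts at the seat top, so the overall height is 443 + 29 + 483 = 955 mm.


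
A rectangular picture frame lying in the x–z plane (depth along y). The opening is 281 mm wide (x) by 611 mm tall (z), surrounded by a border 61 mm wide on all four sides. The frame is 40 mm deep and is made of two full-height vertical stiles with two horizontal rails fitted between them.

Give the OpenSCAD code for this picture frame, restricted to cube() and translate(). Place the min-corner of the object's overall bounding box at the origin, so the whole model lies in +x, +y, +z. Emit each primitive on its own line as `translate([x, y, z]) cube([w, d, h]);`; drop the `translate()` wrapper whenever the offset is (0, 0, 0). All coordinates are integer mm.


cube([61, 40, 733]);
translate([342, 0, 0]) cube([61, 40, 733]);
translate([61, 0, 0]) cube([281, 40, 61]);
translate([61, 0, 672]) cube([281, 40, 61]);


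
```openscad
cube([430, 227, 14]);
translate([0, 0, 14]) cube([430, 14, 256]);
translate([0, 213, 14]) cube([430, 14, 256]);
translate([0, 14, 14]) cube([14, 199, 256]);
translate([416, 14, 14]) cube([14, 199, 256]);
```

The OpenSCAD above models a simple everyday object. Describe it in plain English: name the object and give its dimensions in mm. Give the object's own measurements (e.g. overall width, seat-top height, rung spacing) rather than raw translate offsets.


An open-topped rectangular box: outside dimensions 430×227×270 mm, with a uniform wall and base thickness of 14 mm. The base is a full 430×227 slab on the floor; four walls sit on top of the base. The front and back walls (the −y and +y sides) span the full width; the two side walls fit between them.


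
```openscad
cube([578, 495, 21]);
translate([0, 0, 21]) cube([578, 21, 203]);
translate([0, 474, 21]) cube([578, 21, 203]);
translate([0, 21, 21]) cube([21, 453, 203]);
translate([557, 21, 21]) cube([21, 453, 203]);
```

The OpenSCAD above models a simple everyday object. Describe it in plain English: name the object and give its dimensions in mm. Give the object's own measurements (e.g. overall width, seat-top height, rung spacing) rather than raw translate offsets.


An open-topped rectangular box: outside dimensions 578×495×224 mm, with a uniform wall and base thickness of 21 mm. The base is a full 578×495 slab on the floor; four walls sit on top of the base. The front and back walls (the −y and +y sides) span the full width; the two side walls fit between them.


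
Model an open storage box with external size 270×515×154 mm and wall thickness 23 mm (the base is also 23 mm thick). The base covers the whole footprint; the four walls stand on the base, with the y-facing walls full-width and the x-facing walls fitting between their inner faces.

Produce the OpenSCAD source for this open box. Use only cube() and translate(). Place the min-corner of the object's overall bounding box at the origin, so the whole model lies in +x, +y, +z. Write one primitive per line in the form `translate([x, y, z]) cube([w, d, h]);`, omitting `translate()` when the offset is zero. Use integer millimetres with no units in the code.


cube([270, 515, 23]);
translate([0, 0, 23]) cube([270, 23, 131]);
translate([0, 492, 23]) cube([270, 23, 131]);
translate([0, 23, 23]) cube([23, 469, 131]);
translate([247, 23, 23]) cube([23, 469, 131]);


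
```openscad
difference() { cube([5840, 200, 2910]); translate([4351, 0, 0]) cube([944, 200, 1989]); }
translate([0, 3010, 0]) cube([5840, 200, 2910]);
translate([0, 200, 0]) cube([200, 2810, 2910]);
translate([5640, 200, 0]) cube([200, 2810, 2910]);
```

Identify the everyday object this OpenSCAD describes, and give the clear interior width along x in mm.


A single room. The interior width is 5440 mm.

Four walls enclosing a rectangle with a door in the front wall — a room. Outside width 5840 minus two 200 mm walls gives 5440 mm.


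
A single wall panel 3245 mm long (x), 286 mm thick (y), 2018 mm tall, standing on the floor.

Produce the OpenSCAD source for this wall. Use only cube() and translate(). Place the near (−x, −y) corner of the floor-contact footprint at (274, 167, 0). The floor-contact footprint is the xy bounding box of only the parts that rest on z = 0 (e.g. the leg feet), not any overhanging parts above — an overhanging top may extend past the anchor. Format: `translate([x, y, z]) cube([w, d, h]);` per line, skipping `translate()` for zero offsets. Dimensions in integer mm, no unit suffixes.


translate([274, 167, 0]) cube([3245, 286, 2018]);


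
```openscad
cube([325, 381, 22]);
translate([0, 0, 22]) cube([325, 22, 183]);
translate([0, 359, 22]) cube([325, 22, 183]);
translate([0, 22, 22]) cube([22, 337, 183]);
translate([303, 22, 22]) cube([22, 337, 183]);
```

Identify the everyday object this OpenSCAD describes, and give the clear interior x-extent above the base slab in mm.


An open box. The internal width is 281 mm.

A 325×381 base slab with four walls standing on it — an open box. The base is 325 mm wide and the walls are 22 mm thick, so the internal width is 325 − 2 × 22 = 281 mm.


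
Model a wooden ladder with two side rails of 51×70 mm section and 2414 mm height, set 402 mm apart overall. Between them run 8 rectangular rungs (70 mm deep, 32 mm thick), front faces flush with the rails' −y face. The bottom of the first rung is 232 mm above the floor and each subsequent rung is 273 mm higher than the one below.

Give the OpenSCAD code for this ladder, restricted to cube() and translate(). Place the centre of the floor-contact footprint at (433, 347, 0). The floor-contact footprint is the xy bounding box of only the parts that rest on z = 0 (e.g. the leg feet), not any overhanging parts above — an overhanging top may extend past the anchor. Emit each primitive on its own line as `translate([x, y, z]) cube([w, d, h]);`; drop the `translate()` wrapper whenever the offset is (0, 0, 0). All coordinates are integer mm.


// rung span = 402 - 2*51 = 300
// rung[k] z = 232 + k*273
translate([232, 312, 0]) cube([51, 70, 2414]);
translate([583, 312, 0]) cube([51, 70, 2414]);
translate([283, 312, 232]) cube([300, 70, 32]);
translate([283, 312, 505]) cube([300, 70, 32]);
translate([283, 312, 778]) cube([300, 70, 32]);
translate([283, 312, 1051]) cube([300, 70, 32]);
translate([283, 312, 1324]) cube([300, 70, 32]);
translate([283, 312, 1597]) cube([300, 70, 32]);
translate([283, 312, 1870]) cube([300, 70, 32]);
translate([283, 312, 2143]) cube([300, 70, 32]);


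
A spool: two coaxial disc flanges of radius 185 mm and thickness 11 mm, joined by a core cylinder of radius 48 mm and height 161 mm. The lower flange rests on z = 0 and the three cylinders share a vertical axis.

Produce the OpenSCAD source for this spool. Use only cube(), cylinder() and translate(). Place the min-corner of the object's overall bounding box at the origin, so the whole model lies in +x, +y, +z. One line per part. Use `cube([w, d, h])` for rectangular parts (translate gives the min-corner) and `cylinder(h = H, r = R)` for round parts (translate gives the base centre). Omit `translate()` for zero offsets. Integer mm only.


translate([185, 185, 0]) cylinder(h = 11, r = 185);
translate([185, 185, 11]) cylinder(h = 161, r = 48);
translate([185, 185, 172]) cylinder(h = 11, r = 185);
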